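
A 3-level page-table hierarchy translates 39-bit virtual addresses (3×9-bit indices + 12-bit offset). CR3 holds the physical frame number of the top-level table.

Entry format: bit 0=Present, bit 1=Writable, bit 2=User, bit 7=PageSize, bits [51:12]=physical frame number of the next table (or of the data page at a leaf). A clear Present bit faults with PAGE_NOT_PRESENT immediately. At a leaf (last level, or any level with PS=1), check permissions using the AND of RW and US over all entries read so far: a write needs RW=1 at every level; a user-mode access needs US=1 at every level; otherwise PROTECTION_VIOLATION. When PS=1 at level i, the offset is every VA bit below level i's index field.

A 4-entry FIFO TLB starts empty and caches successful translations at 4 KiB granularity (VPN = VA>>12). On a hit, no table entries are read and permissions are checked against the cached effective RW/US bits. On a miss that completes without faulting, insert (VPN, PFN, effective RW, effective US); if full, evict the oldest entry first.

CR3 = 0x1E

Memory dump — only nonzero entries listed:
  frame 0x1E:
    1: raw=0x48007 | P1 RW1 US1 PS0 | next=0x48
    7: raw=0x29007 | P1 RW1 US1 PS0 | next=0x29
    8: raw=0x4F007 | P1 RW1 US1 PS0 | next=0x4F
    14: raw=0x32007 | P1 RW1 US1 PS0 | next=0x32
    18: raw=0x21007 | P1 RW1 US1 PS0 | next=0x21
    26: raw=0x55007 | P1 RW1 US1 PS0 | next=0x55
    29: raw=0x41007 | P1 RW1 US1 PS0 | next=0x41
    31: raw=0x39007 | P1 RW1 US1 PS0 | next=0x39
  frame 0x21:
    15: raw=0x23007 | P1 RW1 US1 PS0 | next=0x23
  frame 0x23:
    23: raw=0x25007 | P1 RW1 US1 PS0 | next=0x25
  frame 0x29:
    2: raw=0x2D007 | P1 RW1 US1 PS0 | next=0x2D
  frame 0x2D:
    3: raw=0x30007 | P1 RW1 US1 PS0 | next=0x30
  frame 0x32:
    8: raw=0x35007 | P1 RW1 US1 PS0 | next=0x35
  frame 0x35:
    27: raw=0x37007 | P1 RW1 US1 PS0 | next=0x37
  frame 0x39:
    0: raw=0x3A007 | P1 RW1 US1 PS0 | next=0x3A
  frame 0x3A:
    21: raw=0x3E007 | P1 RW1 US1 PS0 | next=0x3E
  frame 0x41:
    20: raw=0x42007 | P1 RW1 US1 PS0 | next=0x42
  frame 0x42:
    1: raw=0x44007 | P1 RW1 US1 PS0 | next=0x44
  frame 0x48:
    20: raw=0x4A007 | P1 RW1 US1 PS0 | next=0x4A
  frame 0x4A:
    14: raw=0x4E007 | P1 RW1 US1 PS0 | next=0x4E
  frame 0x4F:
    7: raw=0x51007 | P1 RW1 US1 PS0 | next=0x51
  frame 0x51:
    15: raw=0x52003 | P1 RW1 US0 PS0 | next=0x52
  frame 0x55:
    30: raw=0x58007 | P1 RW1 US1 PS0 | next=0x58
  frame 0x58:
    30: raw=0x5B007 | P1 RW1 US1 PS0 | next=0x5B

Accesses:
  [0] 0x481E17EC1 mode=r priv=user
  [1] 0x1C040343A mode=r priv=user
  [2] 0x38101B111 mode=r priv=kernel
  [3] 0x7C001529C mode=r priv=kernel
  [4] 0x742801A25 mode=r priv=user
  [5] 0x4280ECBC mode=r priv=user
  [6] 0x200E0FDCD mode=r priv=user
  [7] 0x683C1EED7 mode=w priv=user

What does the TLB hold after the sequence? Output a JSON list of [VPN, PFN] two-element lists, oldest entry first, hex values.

Walk each access:
#0 VA=0x481E17EC1 (r,user):
  lvl0: tbl 0x1E, slot 18 ⇒ 0x21007 (P1/RW1/US1/PS0)
  lvl1: tbl 0x21, slot 15 ⇒ 0x23007 (P1/RW1/US1/PS0)
  lvl2: tbl 0x23, slot 23 ⇒ 0x25007 (P1/RW1/US1/PS0)
  ⇒ phys 0x25EC1  [3 reads]
#1 VA=0x1C040343A (r,user):
  lvl0: tbl 0x1E, slot 7 ⇒ 0x29007 (P1/RW1/US1/PS0)
  lvl1: tbl 0x29, slot 2 ⇒ 0x2D007 (P1/RW1/US1/PS0)
  lvl2: tbl 0x2D, slot 3 ⇒ 0x30007 (P1/RW1/US1/PS0)
  ⇒ phys 0x3043A  [3 reads]
#2 VA=0x38101B111 (r,kernel):
  lvl0: tbl 0x1E, slot 14 ⇒ 0x32007 (P1/RW1/US1/PS0)
  lvl1: tbl 0x32, slot 8 ⇒ 0x35007 (P1/RW1/US1/PS0)
  lvl2: tbl 0x35, slot 27 ⇒ 0x37007 (P1/RW1/US1/PS0)
  ⇒ phys 0x37111  [3 reads]
#3 VA=0x7C001529C (r,kernel):
  lvl0: tbl 0x1E, slot 31 ⇒ 0x39007 (P1/RW1/US1/PS0)
  lvl1: tbl 0x39, slot 0 ⇒ 0x3A007 (P1/RW1/US1/PS0)
  lvl2: tbl 0x3A, slot 21 ⇒ 0x3E007 (P1/RW1/US1/PS0)
  ⇒ phys 0x3E29C  [3 reads]
#4 VA=0x742801A25 (r,user):
  lvl0: tbl 0x1E, slot 29 ⇒ 0x41007 (P1/RW1/US1/PS0)
  lvl1: tbl 0x41, slot 20 ⇒ 0x42007 (P1/RW1/US1/PS0)
  lvl2: tbl 0x42, slot 1 ⇒ 0x44007 (P1/RW1/US1/PS0)
  ⇒ phys 0x44A25  [3 reads]
#5 VA=0x4280ECBC (r,user):
  lvl0: tbl 0x1E, slot 1 ⇒ 0x48007 (P1/RW1/US1/PS0)
  lvl1: tbl 0x48, slot 20 ⇒ 0x4A007 (P1/RW1/US1/PS0)
  lvl2: tbl 0x4A, slot 14 ⇒ 0x4E007 (P1/RW1/US1/PS0)
  ⇒ phys 0x4ECBC  [3 reads]
#6 VA=0x200E0FDCD (r,user):
  lvl0: tbl 0x1E, slot 8 ⇒ 0x4F007 (P1/RW1/US1/PS0)
  lvl1: tbl 0x4F, slot 7 ⇒ 0x51007 (P1/RW1/US1/PS0)
  lvl2: tbl 0x51, slot 15 ⇒ 0x52003 (P1/RW1/US0/PS0)
  ⇒ fault: PROTECTION_VIOLATION  — 3 lookups
#7 VA=0x683C1EED7 (w,user):
  lvl0: tbl 0x1E, slot 26 ⇒ 0x55007 (P1/RW1/US1/PS0)
  lvl1: tbl 0x55, slot 30 ⇒ 0x58007 (P1/RW1/US1/PS0)
  lvl2: tbl 0x58, slot 30 ⇒ 0x5B007 (P1/RW1/US1/PS0)
  ⇒ phys 0x5BED7  [3 reads]

TLB: [["0x7C0015", "0x3E"], ["0x742801", "0x44"], ["0x4280E", "0x4E"], ["0x683C1E", "0x5B"]]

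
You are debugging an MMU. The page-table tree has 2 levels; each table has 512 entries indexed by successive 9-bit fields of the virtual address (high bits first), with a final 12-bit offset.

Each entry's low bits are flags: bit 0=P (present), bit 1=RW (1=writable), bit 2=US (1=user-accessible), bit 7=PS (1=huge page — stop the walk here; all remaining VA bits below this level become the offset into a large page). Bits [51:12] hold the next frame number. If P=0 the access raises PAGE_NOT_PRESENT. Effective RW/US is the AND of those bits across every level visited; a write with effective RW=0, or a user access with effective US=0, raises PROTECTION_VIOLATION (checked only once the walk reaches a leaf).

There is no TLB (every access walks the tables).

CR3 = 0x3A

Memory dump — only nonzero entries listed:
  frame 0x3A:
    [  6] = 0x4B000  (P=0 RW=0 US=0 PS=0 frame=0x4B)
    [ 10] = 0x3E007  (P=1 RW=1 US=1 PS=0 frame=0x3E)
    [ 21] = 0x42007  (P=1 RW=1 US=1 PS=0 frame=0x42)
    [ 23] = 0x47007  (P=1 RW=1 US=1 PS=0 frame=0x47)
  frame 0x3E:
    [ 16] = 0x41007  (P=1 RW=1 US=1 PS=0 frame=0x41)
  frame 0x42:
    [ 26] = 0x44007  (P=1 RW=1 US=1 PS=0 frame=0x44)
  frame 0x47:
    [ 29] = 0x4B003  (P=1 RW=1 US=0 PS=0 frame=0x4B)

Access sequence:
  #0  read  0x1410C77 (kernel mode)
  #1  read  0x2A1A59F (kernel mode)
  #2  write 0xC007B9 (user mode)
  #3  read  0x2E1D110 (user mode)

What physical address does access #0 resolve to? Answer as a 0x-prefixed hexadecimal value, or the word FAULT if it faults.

Walk each access:
#0 VA=0x1410C77 (r,kernel):
  [0] read 0x3A idx=10: raw=0x3E007 flags P=1 W=1 U=1 S=0
  [1] read 0x3E idx=16: raw=0x41007 flags P=1 W=1 U=1 S=0
  ✓ 0x41C77  — 2 lookups
#1 VA=0x2A1A59F (r,kernel):
  [0] read 0x3A idx=21: raw=0x42007 flags P=1 W=1 U=1 S=0
  [1] read 0x42 idx=26: raw=0x44007 flags P=1 W=1 U=1 S=0
  ✓ 0x4459F  — 2 lookups
#2 VA=0xC007B9 (w,user):
  [0] read 0x3A idx=6: raw=0x4B000 flags P=0 W=0 U=0 S=0
  ⇒ fault: PAGE_NOT_PRESENT  — 1 lookups
#3 VA=0x2E1D110 (r,user):
  [0] read 0x3A idx=23: raw=0x47007 flags P=1 W=1 U=1 S=0
  [1] read 0x47 idx=29: raw=0x4B003 flags P=1 W=1 U=0 S=0
  ⇒ fault: PROTECTION_VIOLATION  — 2 lookups

Access #0 PA: 0x41C77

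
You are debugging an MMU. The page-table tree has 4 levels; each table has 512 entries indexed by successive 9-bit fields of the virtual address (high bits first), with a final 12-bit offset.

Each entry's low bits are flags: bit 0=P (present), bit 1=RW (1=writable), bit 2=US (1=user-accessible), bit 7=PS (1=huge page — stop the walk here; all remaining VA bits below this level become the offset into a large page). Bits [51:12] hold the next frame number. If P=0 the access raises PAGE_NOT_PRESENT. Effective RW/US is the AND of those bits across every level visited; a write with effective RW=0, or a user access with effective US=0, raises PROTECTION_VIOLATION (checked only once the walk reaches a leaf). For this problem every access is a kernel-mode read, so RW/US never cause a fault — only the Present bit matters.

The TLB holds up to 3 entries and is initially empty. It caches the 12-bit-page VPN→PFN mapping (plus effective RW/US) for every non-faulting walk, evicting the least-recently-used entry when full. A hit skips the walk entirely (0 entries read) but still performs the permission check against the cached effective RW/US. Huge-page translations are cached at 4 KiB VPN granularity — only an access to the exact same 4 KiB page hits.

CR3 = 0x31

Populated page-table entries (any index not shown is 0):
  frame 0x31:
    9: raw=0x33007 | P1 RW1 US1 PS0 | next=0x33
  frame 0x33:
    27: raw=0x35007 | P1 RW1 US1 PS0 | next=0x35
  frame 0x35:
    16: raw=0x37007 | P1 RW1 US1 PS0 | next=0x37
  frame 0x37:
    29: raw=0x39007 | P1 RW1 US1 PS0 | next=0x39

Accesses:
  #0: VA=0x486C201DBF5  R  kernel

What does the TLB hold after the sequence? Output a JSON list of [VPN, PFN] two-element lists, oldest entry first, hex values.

Per-access translation:
#0 VA=0x486C201DBF5 (r,kernel):
  [0] read 0x31 idx=9: raw=0x33007 flags P=1 W=1 U=1 S=0
  [1] read 0x33 idx=27: raw=0x35007 flags P=1 W=1 U=1 S=0
  [2] read 0x35 idx=16: raw=0x37007 flags P=1 W=1 U=1 S=0
  [3] read 0x37 idx=29: raw=0x39007 flags P=1 W=1 U=1 S=0
  → PA=0x39BF5  (4 entries read)

TLB: [["0x486C201D", "0x39"]]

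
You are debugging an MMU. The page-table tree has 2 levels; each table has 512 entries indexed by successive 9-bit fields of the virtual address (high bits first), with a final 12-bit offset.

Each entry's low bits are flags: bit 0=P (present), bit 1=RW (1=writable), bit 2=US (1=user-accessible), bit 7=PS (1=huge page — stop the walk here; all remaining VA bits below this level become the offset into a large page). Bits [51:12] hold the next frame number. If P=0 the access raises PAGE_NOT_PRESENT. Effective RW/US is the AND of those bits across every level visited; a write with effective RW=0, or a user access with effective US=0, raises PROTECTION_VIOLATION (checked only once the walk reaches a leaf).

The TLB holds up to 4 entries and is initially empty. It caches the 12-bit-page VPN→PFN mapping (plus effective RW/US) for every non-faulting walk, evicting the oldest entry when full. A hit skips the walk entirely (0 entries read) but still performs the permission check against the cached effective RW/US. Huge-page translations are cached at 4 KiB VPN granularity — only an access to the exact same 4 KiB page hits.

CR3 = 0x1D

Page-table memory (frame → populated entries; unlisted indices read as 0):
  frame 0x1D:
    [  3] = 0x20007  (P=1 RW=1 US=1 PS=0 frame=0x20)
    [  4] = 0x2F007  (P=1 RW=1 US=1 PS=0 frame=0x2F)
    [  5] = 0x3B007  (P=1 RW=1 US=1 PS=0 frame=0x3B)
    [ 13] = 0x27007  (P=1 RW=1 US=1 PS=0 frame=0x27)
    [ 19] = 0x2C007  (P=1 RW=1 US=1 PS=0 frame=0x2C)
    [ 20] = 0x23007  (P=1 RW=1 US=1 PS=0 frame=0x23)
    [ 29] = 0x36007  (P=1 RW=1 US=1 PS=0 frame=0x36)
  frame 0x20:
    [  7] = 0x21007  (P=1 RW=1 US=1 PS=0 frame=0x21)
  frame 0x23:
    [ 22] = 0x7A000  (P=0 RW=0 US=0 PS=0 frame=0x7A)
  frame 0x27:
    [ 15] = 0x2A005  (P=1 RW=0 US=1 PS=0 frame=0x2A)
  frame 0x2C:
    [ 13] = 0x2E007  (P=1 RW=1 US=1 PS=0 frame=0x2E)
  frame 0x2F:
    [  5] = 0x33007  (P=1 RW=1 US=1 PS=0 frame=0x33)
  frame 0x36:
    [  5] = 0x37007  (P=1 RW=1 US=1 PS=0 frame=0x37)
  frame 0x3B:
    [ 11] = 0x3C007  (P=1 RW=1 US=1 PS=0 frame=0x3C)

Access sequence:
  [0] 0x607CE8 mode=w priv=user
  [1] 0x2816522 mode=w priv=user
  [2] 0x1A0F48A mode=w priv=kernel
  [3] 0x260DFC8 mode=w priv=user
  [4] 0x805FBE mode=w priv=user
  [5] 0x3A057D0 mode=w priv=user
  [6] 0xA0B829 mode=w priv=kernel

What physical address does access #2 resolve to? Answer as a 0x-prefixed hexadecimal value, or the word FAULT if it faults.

Trace:
#0 VA=0x607CE8 (w,user):
  L0 @0x1D[3] → 0x20007  P=1,RW=1,US=1,PS=0
  L1 @0x20[7] → 0x21007  P=1,RW=1,US=1,PS=0
  ⇒ phys 0x21CE8  [2 reads]
#1 VA=0x2816522 (w,user):
  L0 @0x1D[20] → 0x23007  P=1,RW=1,US=1,PS=0
  L1 @0x23[22] → 0x7A000  P=0,RW=0,US=0,PS=0
  ✗ PAGE_NOT_PRESENT  [2 reads]
#2 VA=0x1A0F48A (w,kernel):
  L0 @0x1D[13] → 0x27007  P=1,RW=1,US=1,PS=0
  L1 @0x27[15] → 0x2A005  P=1,RW=0,US=1,PS=0
  ✗ PROTECTION_VIOLATION  [2 reads]
#3 VA=0x260DFC8 (w,user):
  L0 @0x1D[19] → 0x2C007  P=1,RW=1,US=1,PS=0
  L1 @0x2C[13] → 0x2E007  P=1,RW=1,US=1,PS=0
  ⇒ phys 0x2EFC8  [2 reads]
#4 VA=0x805FBE (w,user):
  L0 @0x1D[4] → 0x2F007  P=1,RW=1,US=1,PS=0
  L1 @0x2F[5] → 0x33007  P=1,RW=1,US=1,PS=0
  ⇒ phys 0x33FBE  [2 reads]
#5 VA=0x3A057D0 (w,user):
  L0 @0x1D[29] → 0x36007  P=1,RW=1,US=1,PS=0
  L1 @0x36[5] → 0x37007  P=1,RW=1,US=1,PS=0
  ⇒ phys 0x377D0  [2 reads]
#6 VA=0xA0B829 (w,kernel):
  L0 @0x1D[5] → 0x3B007  P=1,RW=1,US=1,PS=0
  L1 @0x3B[11] → 0x3C007  P=1,RW=1,US=1,PS=0
  ⇒ phys 0x3C829  [2 reads]

Access #2 PA: FAULT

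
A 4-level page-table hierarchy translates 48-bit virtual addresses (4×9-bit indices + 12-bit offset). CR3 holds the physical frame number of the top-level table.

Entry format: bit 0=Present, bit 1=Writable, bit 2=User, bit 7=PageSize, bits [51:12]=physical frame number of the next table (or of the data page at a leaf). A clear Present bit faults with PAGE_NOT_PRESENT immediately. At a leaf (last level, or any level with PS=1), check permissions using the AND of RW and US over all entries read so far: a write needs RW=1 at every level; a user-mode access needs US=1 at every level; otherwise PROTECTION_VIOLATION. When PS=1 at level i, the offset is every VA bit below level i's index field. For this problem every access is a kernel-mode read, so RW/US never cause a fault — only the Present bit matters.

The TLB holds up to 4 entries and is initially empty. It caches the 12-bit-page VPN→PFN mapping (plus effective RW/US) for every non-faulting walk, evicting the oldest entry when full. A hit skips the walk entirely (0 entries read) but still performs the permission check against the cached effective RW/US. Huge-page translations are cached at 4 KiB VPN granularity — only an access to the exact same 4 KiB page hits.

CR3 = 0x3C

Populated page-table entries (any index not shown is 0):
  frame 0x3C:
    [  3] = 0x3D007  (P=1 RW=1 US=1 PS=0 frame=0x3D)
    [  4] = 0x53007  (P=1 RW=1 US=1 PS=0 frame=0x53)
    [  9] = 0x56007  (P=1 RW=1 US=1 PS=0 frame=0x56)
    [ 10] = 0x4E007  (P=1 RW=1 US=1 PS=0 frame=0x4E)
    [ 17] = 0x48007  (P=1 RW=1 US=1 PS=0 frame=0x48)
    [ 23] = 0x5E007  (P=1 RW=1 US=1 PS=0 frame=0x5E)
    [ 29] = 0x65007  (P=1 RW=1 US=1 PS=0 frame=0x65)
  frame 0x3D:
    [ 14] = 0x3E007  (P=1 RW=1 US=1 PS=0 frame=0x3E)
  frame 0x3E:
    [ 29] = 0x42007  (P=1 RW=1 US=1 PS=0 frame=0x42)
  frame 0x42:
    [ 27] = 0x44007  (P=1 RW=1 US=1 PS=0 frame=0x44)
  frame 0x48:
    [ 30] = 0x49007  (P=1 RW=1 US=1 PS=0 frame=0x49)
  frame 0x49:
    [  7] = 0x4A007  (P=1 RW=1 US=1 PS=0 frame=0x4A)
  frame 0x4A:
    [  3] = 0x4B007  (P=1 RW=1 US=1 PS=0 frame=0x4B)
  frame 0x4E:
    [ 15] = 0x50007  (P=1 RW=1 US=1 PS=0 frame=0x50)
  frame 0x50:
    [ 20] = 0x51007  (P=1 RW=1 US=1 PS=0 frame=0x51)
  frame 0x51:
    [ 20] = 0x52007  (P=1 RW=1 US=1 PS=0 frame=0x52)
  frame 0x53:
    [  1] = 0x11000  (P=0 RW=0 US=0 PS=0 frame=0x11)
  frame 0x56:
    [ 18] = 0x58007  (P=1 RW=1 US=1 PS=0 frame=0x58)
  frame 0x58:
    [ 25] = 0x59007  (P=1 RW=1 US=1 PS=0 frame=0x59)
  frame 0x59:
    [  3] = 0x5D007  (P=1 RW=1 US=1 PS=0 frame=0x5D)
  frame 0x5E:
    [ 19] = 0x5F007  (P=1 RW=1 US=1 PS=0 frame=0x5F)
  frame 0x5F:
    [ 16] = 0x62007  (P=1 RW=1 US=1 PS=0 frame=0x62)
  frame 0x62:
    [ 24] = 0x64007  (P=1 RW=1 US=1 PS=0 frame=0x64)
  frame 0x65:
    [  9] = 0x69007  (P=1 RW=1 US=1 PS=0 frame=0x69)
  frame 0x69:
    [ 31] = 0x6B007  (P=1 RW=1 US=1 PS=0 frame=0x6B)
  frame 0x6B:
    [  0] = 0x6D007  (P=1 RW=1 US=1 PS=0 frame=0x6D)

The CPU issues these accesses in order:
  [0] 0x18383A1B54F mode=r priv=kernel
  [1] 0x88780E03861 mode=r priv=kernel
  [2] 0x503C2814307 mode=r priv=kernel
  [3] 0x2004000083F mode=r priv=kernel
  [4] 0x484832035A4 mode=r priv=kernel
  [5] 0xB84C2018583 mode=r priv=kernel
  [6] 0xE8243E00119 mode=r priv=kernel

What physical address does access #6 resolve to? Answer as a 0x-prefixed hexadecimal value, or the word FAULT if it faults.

Walk each access:
#0 VA=0x18383A1B54F (r,kernel):
  L0 @0x3C[3] → 0x3D007  P=1,RW=1,US=1,PS=0
  L1 @0x3D[14] → 0x3E007  P=1,RW=1,US=1,PS=0
  L2 @0x3E[29] → 0x42007  P=1,RW=1,US=1,PS=0
  L3 @0x42[27] → 0x44007  P=1,RW=1,US=1,PS=0
  ⇒ phys 0x4454F  [4 reads]
#1 VA=0x88780E03861 (r,kernel):
  L0 @0x3C[17] → 0x48007  P=1,RW=1,US=1,PS=0
  L1 @0x48[30] → 0x49007  P=1,RW=1,US=1,PS=0
  L2 @0x49[7] → 0x4A007  P=1,RW=1,US=1,PS=0
  L3 @0x4A[3] → 0x4B007  P=1,RW=1,US=1,PS=0
  ⇒ phys 0x4B861  [4 reads]
#2 VA=0x503C2814307 (r,kernel):
  L0 @0x3C[10] → 0x4E007  P=1,RW=1,US=1,PS=0
  L1 @0x4E[15] → 0x50007  P=1,RW=1,US=1,PS=0
  L2 @0x50[20] → 0x51007  P=1,RW=1,US=1,PS=0
  L3 @0x51[20] → 0x52007  P=1,RW=1,US=1,PS=0
  ⇒ phys 0x52307  [4 reads]
#3 VA=0x2004000083F (r,kernel):
  L0 @0x3C[4] → 0x53007  P=1,RW=1,US=1,PS=0
  L1 @0x53[1] → 0x11000  P=0,RW=0,US=0,PS=0
  ⇒ fault: PAGE_NOT_PRESENT  — 2 lookups
#4 VA=0x484832035A4 (r,kernel):
  L0 @0x3C[9] → 0x56007  P=1,RW=1,US=1,PS=0
  L1 @0x56[18] → 0x58007  P=1,RW=1,US=1,PS=0
  L2 @0x58[25] → 0x59007  P=1,RW=1,US=1,PS=0
  L3 @0x59[3] → 0x5D007  P=1,RW=1,US=1,PS=0
  ⇒ phys 0x5D5A4  [4 reads]
#5 VA=0xB84C2018583 (r,kernel):
  L0 @0x3C[23] → 0x5E007  P=1,RW=1,US=1,PS=0
  L1 @0x5E[19] → 0x5F007  P=1,RW=1,US=1,PS=0
  L2 @0x5F[16] → 0x62007  P=1,RW=1,US=1,PS=0
  L3 @0x62[24] → 0x64007  P=1,RW=1,US=1,PS=0
  ⇒ phys 0x64583  [4 reads]
#6 VA=0xE8243E00119 (r,kernel):
  L0 @0x3C[29] → 0x65007  P=1,RW=1,US=1,PS=0
  L1 @0x65[9] → 0x69007  P=1,RW=1,US=1,PS=0
  L2 @0x69[31] → 0x6B007  P=1,RW=1,US=1,PS=0
  L3 @0x6B[0] → 0x6D007  P=1,RW=1,US=1,PS=0
  ⇒ phys 0x6D119  [4 reads]

Access #6 PA: 0x6D119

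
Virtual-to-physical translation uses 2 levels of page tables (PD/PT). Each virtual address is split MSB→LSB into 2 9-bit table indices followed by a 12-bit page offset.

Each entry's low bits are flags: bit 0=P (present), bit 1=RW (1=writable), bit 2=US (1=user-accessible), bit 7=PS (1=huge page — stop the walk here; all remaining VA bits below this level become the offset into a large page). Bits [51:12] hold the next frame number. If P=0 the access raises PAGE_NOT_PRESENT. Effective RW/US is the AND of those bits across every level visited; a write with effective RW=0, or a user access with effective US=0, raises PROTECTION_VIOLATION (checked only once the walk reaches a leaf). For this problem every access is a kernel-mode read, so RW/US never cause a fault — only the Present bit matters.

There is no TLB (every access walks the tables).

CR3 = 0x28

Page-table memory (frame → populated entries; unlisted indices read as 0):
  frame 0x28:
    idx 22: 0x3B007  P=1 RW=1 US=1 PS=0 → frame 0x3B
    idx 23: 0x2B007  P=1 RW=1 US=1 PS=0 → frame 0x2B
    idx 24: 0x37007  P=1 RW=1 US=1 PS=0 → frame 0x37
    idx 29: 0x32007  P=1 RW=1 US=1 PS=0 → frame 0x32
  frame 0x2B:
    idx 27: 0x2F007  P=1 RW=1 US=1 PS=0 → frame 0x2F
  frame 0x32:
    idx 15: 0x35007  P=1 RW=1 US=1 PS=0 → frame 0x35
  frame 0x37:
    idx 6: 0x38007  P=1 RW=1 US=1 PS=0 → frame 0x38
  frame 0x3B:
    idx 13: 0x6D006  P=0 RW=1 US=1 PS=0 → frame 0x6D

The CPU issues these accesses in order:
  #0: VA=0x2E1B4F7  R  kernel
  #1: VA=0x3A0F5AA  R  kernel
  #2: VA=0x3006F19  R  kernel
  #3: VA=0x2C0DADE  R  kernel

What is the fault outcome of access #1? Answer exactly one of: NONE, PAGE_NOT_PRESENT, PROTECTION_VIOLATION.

Trace:
#0 VA=0x2E1B4F7 (r,kernel):
  L0: frame=0x28 idx=23 entry=0x2B007 [P=1 RW=1 US=1 PS=0]
  L1: frame=0x2B idx=27 entry=0x2F007 [P=1 RW=1 US=1 PS=0]
  ⇒ phys 0x2F4F7  [2 reads]
#1 VA=0x3A0F5AA (r,kernel):
  L0: frame=0x28 idx=29 entry=0x32007 [P=1 RW=1 US=1 PS=0]
  L1: frame=0x32 idx=15 entry=0x35007 [P=1 RW=1 US=1 PS=0]
  ⇒ phys 0x355AA  [2 reads]
#2 VA=0x3006F19 (r,kernel):
  L0: frame=0x28 idx=24 entry=0x37007 [P=1 RW=1 US=1 PS=0]
  L1: frame=0x37 idx=6 entry=0x38007 [P=1 RW=1 US=1 PS=0]
  ⇒ phys 0x38F19  [2 reads]
#3 VA=0x2C0DADE (r,kernel):
  L0: frame=0x28 idx=22 entry=0x3B007 [P=1 RW=1 US=1 PS=0]
  L1: frame=0x3B idx=13 entry=0x6D006 [P=0 RW=1 US=1 PS=0]
  → PAGE_NOT_PRESENT  (2 entries read)

Access #1 fault: NONE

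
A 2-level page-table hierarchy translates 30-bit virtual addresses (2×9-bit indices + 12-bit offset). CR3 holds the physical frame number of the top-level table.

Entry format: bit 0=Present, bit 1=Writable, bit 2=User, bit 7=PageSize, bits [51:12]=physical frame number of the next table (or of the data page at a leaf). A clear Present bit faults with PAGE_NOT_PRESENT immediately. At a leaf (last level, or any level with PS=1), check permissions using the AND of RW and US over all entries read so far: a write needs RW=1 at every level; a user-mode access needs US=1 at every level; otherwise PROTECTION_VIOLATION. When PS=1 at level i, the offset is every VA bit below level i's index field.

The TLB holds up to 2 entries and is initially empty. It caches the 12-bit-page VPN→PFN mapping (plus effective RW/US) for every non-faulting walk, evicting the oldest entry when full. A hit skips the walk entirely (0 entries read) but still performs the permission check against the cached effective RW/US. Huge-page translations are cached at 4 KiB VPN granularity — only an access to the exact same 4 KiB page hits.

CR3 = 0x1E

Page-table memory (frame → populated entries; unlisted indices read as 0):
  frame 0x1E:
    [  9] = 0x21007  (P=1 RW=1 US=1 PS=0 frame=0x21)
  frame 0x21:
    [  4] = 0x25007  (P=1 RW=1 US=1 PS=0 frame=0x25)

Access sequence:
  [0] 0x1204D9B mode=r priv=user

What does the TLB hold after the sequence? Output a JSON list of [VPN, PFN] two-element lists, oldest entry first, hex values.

Trace:
#0 VA=0x1204D9B (r,user):
  L0: frame=0x1E idx=9 entry=0x21007 [P=1 RW=1 US=1 PS=0]
  L1: frame=0x21 idx=4 entry=0x25007 [P=1 RW=1 US=1 PS=0]
  ✓ 0x25D9B  — 2 lookups

TLB: [["0x1204", "0x25"]]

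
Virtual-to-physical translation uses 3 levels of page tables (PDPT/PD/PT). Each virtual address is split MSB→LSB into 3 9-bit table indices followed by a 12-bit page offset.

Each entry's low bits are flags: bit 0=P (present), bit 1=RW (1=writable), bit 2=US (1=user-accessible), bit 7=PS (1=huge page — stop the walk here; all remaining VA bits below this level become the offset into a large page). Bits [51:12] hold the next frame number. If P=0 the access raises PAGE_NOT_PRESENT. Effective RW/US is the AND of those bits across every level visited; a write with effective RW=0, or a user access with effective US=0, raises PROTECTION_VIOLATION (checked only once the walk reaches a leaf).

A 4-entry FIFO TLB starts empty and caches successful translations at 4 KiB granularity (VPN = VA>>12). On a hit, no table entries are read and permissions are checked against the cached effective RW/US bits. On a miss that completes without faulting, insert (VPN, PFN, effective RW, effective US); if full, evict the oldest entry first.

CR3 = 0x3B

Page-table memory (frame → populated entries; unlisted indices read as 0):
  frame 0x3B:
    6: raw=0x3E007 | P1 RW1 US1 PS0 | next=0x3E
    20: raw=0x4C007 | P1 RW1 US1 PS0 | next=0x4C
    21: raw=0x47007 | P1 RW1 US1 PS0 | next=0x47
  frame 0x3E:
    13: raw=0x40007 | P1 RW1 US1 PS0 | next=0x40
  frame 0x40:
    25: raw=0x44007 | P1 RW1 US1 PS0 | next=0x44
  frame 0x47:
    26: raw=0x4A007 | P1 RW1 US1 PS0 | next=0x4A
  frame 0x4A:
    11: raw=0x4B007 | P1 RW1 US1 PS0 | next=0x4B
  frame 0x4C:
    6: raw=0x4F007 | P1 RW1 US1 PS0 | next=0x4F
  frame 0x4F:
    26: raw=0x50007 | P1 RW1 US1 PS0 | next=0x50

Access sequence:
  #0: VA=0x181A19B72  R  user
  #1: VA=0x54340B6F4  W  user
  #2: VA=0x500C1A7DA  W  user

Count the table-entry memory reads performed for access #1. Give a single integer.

Per-access translation:
#0 VA=0x181A19B72 (r,user):
  lvl0: tbl 0x3B, slot 6 ⇒ 0x3E007 (P1/RW1/US1/PS0)
  lvl1: tbl 0x3E, slot 13 ⇒ 0x40007 (P1/RW1/US1/PS0)
  lvl2: tbl 0x40, slot 25 ⇒ 0x44007 (P1/RW1/US1/PS0)
  → PA=0x44B72  (3 entries read)
#1 VA=0x54340B6F4 (w,user):
  lvl0: tbl 0x3B, slot 21 ⇒ 0x47007 (P1/RW1/US1/PS0)
  lvl1: tbl 0x47, slot 26 ⇒ 0x4A007 (P1/RW1/US1/PS0)
  lvl2: tbl 0x4A, slot 11 ⇒ 0x4B007 (P1/RW1/US1/PS0)
  → PA=0x4B6F4  (3 entries read)
#2 VA=0x500C1A7DA (w,user):
  lvl0: tbl 0x3B, slot 20 ⇒ 0x4C007 (P1/RW1/US1/PS0)
  lvl1: tbl 0x4C, slot 6 ⇒ 0x4F007 (P1/RW1/US1/PS0)
  lvl2: tbl 0x4F, slot 26 ⇒ 0x50007 (P1/RW1/US1/PS0)
  → PA=0x507DA  (3 entries read)

Entries read for #1: 3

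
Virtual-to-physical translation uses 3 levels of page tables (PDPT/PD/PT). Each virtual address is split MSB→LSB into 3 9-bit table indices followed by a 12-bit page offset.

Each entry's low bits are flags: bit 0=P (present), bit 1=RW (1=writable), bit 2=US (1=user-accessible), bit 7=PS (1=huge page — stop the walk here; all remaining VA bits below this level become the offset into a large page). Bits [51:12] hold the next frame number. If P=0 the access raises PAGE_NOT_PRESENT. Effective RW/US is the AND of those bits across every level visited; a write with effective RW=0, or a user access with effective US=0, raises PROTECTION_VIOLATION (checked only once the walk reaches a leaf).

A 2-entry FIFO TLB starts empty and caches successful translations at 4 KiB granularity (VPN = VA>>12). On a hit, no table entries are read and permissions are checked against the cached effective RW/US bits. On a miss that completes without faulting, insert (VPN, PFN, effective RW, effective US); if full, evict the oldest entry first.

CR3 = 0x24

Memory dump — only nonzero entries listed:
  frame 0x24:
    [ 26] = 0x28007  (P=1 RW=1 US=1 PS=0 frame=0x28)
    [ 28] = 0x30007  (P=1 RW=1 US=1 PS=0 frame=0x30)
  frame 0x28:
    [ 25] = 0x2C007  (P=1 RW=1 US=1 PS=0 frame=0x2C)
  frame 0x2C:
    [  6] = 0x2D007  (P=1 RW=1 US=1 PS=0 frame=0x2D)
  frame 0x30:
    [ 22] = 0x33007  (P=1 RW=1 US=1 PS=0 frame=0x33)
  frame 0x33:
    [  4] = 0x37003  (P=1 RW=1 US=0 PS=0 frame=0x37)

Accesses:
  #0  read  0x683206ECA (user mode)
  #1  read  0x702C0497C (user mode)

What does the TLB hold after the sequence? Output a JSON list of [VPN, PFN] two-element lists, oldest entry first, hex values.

Walk each access:
#0 VA=0x683206ECA (r,user):
  L0: frame=0x24 idx=26 entry=0x28007 [P=1 RW=1 US=1 PS=0]
  L1: frame=0x28 idx=25 entry=0x2C007 [P=1 RW=1 US=1 PS=0]
  L2: frame=0x2C idx=6 entry=0x2D007 [P=1 RW=1 US=1 PS=0]
  → PA=0x2DECA  (3 entries read)
#1 VA=0x702C0497C (r,user):
  L0: frame=0x24 idx=28 entry=0x30007 [P=1 RW=1 US=1 PS=0]
  L1: frame=0x30 idx=22 entry=0x33007 [P=1 RW=1 US=1 PS=0]
  L2: frame=0x33 idx=4 entry=0x37003 [P=1 RW=1 US=0 PS=0]
  ⇒ fault: PROTECTION_VIOLATION  — 3 lookups

TLB: [["0x683206", "0x2D"]]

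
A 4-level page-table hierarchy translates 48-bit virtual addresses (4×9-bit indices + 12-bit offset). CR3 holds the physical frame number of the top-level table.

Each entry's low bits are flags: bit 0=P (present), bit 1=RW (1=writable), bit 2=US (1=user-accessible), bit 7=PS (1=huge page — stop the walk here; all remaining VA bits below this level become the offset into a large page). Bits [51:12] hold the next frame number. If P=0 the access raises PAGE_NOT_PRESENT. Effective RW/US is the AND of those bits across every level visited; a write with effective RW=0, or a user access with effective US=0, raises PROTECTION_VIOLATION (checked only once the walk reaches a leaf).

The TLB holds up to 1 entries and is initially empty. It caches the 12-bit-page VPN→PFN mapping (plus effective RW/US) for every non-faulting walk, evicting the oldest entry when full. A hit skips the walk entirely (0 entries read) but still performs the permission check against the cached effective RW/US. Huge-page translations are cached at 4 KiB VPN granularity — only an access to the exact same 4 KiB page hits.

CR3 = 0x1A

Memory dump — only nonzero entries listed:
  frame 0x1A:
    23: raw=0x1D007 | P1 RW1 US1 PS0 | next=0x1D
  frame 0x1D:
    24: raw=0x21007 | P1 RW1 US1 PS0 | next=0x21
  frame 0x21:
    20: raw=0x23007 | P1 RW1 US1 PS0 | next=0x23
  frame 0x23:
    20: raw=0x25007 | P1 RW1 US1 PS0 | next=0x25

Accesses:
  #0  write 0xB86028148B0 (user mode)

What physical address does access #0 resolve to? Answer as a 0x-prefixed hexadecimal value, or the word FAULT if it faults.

Trace:
#0 VA=0xB86028148B0 (w,user):
  L0 @0x1A[23] → 0x1D007  P=1,RW=1,US=1,PS=0
  L1 @0x1D[24] → 0x21007  P=1,RW=1,US=1,PS=0
  L2 @0x21[20] → 0x23007  P=1,RW=1,US=1,PS=0
  L3 @0x23[20] → 0x25007  P=1,RW=1,US=1,PS=0
  ⇒ phys 0x258B0  [4 reads]

Access #0 PA: 0x258B0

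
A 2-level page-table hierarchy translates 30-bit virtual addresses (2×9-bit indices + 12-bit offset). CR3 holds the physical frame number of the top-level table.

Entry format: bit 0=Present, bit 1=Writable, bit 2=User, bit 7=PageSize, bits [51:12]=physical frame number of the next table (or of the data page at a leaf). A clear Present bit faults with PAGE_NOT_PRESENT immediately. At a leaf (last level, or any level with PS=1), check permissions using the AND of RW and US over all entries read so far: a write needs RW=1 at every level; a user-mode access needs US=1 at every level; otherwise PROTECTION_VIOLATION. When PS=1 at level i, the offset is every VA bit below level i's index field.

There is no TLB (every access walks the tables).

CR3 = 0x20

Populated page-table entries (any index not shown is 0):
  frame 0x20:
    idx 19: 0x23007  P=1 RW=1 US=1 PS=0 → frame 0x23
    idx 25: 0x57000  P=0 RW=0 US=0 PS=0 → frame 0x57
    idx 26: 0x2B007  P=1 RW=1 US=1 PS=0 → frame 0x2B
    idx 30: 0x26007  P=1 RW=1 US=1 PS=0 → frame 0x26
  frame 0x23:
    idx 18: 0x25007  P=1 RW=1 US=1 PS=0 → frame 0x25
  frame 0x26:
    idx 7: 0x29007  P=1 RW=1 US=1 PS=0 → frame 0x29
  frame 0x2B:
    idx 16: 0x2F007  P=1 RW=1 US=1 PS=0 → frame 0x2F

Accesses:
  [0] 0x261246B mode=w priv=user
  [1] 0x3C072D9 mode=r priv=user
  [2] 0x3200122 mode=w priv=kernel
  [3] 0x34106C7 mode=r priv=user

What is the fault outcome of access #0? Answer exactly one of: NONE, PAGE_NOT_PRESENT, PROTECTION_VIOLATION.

Per-access translation:
#0 VA=0x261246B (w,user):
  L0 @0x20[19] → 0x23007  P=1,RW=1,US=1,PS=0
  L1 @0x23[18] → 0x25007  P=1,RW=1,US=1,PS=0
  → PA=0x2546B  (2 entries read)
#1 VA=0x3C072D9 (r,user):
  L0 @0x20[30] → 0x26007  P=1,RW=1,US=1,PS=0
  L1 @0x26[7] → 0x29007  P=1,RW=1,US=1,PS=0
  → PA=0x292D9  (2 entries read)
#2 VA=0x3200122 (w,kernel):
  L0 @0x20[25] → 0x57000  P=0,RW=0,US=0,PS=0
  ⇒ fault: PAGE_NOT_PRESENT  — 1 lookups
#3 VA=0x34106C7 (r,user):
  L0 @0x20[26] → 0x2B007  P=1,RW=1,US=1,PS=0
  L1 @0x2B[16] → 0x2F007  P=1,RW=1,US=1,PS=0
  → PA=0x2F6C7  (2 entries read)

Access #0 fault: NONE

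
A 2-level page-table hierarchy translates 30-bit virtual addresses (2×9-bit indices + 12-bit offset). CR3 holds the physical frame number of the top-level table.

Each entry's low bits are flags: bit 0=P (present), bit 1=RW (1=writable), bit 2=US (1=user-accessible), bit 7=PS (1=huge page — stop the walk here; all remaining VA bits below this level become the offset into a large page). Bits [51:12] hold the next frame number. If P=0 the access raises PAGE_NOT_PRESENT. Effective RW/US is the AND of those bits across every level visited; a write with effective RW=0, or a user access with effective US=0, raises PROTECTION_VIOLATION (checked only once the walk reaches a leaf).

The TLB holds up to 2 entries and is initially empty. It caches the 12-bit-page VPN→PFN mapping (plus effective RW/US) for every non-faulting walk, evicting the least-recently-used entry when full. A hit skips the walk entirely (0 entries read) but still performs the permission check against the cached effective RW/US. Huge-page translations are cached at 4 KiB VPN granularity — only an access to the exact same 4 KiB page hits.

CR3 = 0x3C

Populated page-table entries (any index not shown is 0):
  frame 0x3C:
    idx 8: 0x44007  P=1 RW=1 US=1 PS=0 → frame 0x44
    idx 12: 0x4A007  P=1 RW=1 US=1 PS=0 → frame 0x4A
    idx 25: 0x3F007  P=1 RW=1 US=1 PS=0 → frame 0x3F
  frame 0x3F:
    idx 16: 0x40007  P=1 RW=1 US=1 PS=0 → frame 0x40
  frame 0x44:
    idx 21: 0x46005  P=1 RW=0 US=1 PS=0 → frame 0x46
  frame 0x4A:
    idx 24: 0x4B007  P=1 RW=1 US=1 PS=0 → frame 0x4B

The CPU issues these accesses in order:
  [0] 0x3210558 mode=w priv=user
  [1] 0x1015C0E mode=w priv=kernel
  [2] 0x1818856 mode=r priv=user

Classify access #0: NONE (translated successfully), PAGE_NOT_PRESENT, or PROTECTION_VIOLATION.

Walk each access:
#0 VA=0x3210558 (w,user):
  L0: frame=0x3C idx=25 entry=0x3F007 [P=1 RW=1 US=1 PS=0]
  L1: frame=0x3F idx=16 entry=0x40007 [P=1 RW=1 US=1 PS=0]
  ✓ 0x40558  — 2 lookups
#1 VA=0x1015C0E (w,kernel):
  L0: frame=0x3C idx=8 entry=0x44007 [P=1 RW=1 US=1 PS=0]
  L1: frame=0x44 idx=21 entry=0x46005 [P=1 RW=0 US=1 PS=0]
  ⇒ fault: PROTECTION_VIOLATION  — 2 lookups
#2 VA=0x1818856 (r,user):
  L0: frame=0x3C idx=12 entry=0x4A007 [P=1 RW=1 US=1 PS=0]
  L1: frame=0x4A idx=24 entry=0x4B007 [P=1 RW=1 US=1 PS=0]
  ✓ 0x4B856  — 2 lookups

Access #0 fault: NONE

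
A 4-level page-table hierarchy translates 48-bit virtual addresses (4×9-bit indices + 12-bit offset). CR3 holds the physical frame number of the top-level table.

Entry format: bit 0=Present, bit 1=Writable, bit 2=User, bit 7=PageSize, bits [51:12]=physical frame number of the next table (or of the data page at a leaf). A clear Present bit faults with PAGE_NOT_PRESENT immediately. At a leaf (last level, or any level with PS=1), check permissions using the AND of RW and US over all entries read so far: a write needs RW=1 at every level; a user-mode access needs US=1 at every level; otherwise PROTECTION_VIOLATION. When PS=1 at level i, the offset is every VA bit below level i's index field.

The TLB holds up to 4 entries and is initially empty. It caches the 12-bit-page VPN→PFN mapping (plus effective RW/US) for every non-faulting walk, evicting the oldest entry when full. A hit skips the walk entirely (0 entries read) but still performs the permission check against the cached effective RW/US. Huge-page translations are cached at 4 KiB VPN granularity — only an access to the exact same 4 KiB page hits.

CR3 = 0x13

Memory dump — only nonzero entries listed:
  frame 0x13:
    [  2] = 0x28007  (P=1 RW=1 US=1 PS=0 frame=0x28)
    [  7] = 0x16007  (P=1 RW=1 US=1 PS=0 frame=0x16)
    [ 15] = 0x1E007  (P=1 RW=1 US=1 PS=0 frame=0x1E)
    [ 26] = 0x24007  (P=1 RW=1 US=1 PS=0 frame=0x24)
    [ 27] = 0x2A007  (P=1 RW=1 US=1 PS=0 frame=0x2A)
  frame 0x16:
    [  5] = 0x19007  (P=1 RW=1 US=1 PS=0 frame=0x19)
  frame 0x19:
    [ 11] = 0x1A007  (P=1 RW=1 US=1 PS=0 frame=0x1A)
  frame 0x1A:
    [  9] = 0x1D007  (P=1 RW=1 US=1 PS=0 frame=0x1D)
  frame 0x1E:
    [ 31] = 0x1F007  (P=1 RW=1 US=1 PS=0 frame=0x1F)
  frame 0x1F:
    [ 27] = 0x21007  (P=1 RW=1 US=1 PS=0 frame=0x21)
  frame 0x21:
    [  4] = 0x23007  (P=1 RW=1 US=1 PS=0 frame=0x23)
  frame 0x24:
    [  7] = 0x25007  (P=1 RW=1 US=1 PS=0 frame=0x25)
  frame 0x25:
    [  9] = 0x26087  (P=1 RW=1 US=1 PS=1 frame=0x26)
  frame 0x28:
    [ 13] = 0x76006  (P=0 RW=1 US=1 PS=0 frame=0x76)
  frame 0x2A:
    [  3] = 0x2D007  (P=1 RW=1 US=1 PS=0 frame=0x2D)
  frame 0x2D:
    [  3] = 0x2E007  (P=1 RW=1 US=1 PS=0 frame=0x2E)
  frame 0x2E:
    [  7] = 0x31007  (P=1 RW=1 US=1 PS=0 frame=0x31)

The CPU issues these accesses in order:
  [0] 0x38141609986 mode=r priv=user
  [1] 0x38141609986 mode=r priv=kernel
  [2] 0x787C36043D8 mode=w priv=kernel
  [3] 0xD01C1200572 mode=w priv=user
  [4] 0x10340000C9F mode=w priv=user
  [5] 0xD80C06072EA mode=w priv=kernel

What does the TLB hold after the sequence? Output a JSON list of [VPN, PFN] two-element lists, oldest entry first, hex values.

Walk each access:
#0 VA=0x38141609986 (r,user):
  [0] read 0x13 idx=7: raw=0x16007 flags P=1 W=1 U=1 S=0
  [1] read 0x16 idx=5: raw=0x19007 flags P=1 W=1 U=1 S=0
  [2] read 0x19 idx=11: raw=0x1A007 flags P=1 W=1 U=1 S=0
  [3] read 0x1A idx=9: raw=0x1D007 flags P=1 W=1 U=1 S=0
  ⇒ phys 0x1D986  [4 reads]
#1 VA=0x38141609986 (r,kernel):
  TLB hit vpn=0x38141609 → PA=0x1D986
#2 VA=0x787C36043D8 (w,kernel):
  [0] read 0x13 idx=15: raw=0x1E007 flags P=1 W=1 U=1 S=0
  [1] read 0x1E idx=31: raw=0x1F007 flags P=1 W=1 U=1 S=0
  [2] read 0x1F idx=27: raw=0x21007 flags P=1 W=1 U=1 S=0
  [3] read 0x21 idx=4: raw=0x23007 flags P=1 W=1 U=1 S=0
  ⇒ phys 0x233D8  [4 reads]
#3 VA=0xD01C1200572 (w,user):
  [0] read 0x13 idx=26: raw=0x24007 flags P=1 W=1 U=1 S=0
  [1] read 0x24 idx=7: raw=0x25007 flags P=1 W=1 U=1 S=0
  [2] read 0x25 idx=9: raw=0x26087 flags P=1 W=1 U=1 S=1
  ⇒ phys 0x26572 (huge @L2)  [3 reads]
#4 VA=0x10340000C9F (w,user):
  [0] read 0x13 idx=2: raw=0x28007 flags P=1 W=1 U=1 S=0
  [1] read 0x28 idx=13: raw=0x76006 flags P=0 W=1 U=1 S=0
  → PAGE_NOT_PRESENT  (2 entries read)
#5 VA=0xD80C06072EA (w,kernel):
  [0] read 0x13 idx=27: raw=0x2A007 flags P=1 W=1 U=1 S=0
  [1] read 0x2A idx=3: raw=0x2D007 flags P=1 W=1 U=1 S=0
  [2] read 0x2D idx=3: raw=0x2E007 flags P=1 W=1 U=1 S=0
  [3] read 0x2E idx=7: raw=0x31007 flags P=1 W=1 U=1 S=0
  ⇒ phys 0x312EA  [4 reads]

TLB: [["0x38141609", "0x1D"], ["0x787C3604", "0x23"], ["0xD01C1200", "0x26"], ["0xD80C0607", "0x31"]]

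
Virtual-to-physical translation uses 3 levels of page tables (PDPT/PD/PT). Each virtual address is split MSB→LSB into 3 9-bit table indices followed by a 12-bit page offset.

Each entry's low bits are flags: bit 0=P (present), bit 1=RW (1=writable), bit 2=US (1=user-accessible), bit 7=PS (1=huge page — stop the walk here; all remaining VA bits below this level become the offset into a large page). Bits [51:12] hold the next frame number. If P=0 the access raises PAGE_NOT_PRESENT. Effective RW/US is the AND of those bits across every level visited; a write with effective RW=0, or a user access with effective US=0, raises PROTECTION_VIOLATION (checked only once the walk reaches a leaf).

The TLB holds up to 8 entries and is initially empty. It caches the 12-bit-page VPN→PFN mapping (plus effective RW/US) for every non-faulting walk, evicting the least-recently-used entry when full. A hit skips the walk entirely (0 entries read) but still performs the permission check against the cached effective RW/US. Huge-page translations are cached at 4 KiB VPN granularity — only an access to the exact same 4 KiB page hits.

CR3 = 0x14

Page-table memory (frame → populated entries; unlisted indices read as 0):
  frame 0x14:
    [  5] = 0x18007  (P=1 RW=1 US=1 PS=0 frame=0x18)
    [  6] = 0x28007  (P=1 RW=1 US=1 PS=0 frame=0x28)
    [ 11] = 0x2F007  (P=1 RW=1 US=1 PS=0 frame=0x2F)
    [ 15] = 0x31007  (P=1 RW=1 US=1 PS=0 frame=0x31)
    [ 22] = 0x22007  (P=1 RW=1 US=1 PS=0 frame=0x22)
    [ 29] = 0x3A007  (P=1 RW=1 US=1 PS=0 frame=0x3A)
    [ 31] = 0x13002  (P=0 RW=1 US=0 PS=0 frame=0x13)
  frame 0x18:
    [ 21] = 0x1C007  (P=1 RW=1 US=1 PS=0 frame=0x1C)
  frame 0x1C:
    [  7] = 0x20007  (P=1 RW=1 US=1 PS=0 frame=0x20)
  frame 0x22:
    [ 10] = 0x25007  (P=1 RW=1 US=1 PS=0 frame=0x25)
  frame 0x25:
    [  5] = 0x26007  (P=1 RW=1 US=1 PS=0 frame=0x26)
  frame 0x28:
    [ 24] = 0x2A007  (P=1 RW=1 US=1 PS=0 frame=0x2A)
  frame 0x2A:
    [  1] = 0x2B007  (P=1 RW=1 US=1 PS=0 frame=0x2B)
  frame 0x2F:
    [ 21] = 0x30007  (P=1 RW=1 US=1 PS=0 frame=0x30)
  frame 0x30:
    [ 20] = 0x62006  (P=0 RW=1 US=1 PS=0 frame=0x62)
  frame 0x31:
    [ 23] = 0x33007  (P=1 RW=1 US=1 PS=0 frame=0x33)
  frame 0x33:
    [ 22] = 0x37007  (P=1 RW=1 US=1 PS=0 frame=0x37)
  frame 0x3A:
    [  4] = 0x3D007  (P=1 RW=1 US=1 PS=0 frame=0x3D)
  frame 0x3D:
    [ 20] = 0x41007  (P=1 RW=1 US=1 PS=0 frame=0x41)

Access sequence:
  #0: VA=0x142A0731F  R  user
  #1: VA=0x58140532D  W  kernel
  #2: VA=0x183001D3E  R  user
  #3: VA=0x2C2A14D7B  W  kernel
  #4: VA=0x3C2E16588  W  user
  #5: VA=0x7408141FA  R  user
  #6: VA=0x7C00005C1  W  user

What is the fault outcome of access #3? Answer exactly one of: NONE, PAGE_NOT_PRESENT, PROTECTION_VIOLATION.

Walk each access:
#0 VA=0x142A0731F (r,user):
  [0] read 0x14 idx=5: raw=0x18007 flags P=1 W=1 U=1 S=0
  [1] read 0x18 idx=21: raw=0x1C007 flags P=1 W=1 U=1 S=0
  [2] read 0x1C idx=7: raw=0x20007 flags P=1 W=1 U=1 S=0
  ✓ 0x2031F  — 3 lookups
#1 VA=0x58140532D (w,kernel):
  [0] read 0x14 idx=22: raw=0x22007 flags P=1 W=1 U=1 S=0
  [1] read 0x22 idx=10: raw=0x25007 flags P=1 W=1 U=1 S=0
  [2] read 0x25 idx=5: raw=0x26007 flags P=1 W=1 U=1 S=0
  ✓ 0x2632D  — 3 lookups
#2 VA=0x183001D3E (r,user):
  [0] read 0x14 idx=6: raw=0x28007 flags P=1 W=1 U=1 S=0
  [1] read 0x28 idx=24: raw=0x2A007 flags P=1 W=1 U=1 S=0
  [2] read 0x2A idx=1: raw=0x2B007 flags P=1 W=1 U=1 S=0
  ✓ 0x2BD3E  — 3 lookups
#3 VA=0x2C2A14D7B (w,kernel):
  [0] read 0x14 idx=11: raw=0x2F007 flags P=1 W=1 U=1 S=0
  [1] read 0x2F idx=21: raw=0x30007 flags P=1 W=1 U=1 S=0
  [2] read 0x30 idx=20: raw=0x62006 flags P=0 W=1 U=1 S=0
  ⇒ fault: PAGE_NOT_PRESENT  — 3 lookups
#4 VA=0x3C2E16588 (w,user):
  [0] read 0x14 idx=15: raw=0x31007 flags P=1 W=1 U=1 S=0
  [1] read 0x31 idx=23: raw=0x33007 flags P=1 W=1 U=1 S=0
  [2] read 0x33 idx=22: raw=0x37007 flags P=1 W=1 U=1 S=0
  ✓ 0x37588  — 3 lookups
#5 VA=0x7408141FA (r,user):
  [0] read 0x14 idx=29: raw=0x3A007 flags P=1 W=1 U=1 S=0
  [1] read 0x3A idx=4: raw=0x3D007 flags P=1 W=1 U=1 S=0
  [2] read 0x3D idx=20: raw=0x41007 flags P=1 W=1 U=1 S=0
  ✓ 0x411FA  — 3 lookups
#6 VA=0x7C00005C1 (w,user):
  [0] read 0x14 idx=31: raw=0x13002 flags P=0 W=1 U=0 S=0
  ⇒ fault: PAGE_NOT_PRESENT  — 1 lookups

Access #3 fault: PAGE_NOT_PRESENT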